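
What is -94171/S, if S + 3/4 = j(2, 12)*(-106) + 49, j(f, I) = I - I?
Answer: -376684/193 ≈ -1951.7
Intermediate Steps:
j(f, I) = 0
S = 193/4 (S = -¾ + (0*(-106) + 49) = -¾ + (0 + 49) = -¾ + 49 = 193/4 ≈ 48.250)
-94171/S = -94171/193/4 = -94171*4/193 = -376684/193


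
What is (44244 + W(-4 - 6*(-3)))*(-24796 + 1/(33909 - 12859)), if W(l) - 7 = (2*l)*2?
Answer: -23126295586293/21050 ≈ -1.0986e+9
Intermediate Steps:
W(l) = 7 + 4*l (W(l) = 7 + (2*l)*2 = 7 + 4*l)
(44244 + W(-4 - 6*(-3)))*(-24796 + 1/(33909 - 12859)) = (44244 + (7 + 4*(-4 - 6*(-3))))*(-24796 + 1/(33909 - 12859)) = (44244 + (7 + 4*(-4 + 18)))*(-24796 + 1/21050) = (44244 + (7 + 4*14))*(-24796 + 1/21050) = (44244 + (7 + 56))*(-521955799/21050) = (44244 + 63)*(-521955799/21050) = 44307*(-521955799/21050) = -23126295586293/21050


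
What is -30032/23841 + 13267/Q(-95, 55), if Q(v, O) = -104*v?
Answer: 19582387/235549080 ≈ 0.083135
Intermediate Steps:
-30032/23841 + 13267/Q(-95, 55) = -30032/23841 + 13267/((-104*(-95))) = -30032*1/23841 + 13267/9880 = -30032/23841 + 13267*(1/9880) = -30032/23841 + 13267/9880 = 19582387/235549080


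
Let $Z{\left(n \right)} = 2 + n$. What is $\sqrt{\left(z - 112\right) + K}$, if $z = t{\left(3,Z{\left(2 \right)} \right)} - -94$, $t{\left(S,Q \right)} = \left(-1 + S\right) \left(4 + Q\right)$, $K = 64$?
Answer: $\sqrt{62} \approx 7.874$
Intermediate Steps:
$z = 110$ ($z = \left(-4 - \left(2 + 2\right) + 4 \cdot 3 + \left(2 + 2\right) 3\right) - -94 = \left(-4 - 4 + 12 + 4 \cdot 3\right) + 94 = \left(-4 - 4 + 12 + 12\right) + 94 = 16 + 94 = 110$)
$\sqrt{\left(z - 112\right) + K} = \sqrt{\left(110 - 112\right) + 64} = \sqrt{-2 + 64} = \sqrt{62}$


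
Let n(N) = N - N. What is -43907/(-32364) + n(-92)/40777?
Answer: 43907/32364 ≈ 1.3567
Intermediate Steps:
n(N) = 0
-43907/(-32364) + n(-92)/40777 = -43907/(-32364) + 0/40777 = -43907*(-1/32364) + 0*(1/40777) = 43907/32364 + 0 = 43907/32364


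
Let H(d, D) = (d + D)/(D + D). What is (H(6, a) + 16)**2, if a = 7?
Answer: 56169/196 ≈ 286.58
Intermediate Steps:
H(d, D) = (D + d)/(2*D) (H(d, D) = (D + d)/((2*D)) = (D + d)*(1/(2*D)) = (D + d)/(2*D))
(H(6, a) + 16)**2 = ((1/2)*(7 + 6)/7 + 16)**2 = ((1/2)*(1/7)*13 + 16)**2 = (13/14 + 16)**2 = (237/14)**2 = 56169/196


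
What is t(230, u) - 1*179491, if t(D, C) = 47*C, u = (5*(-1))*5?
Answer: -180666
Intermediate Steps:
u = -25 (u = -5*5 = -25)
t(230, u) - 1*179491 = 47*(-25) - 1*179491 = -1175 - 179491 = -180666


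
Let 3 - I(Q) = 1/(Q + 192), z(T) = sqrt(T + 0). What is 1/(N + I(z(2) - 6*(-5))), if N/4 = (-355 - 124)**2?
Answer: 45229393072/41510044187765951 - sqrt(2)/41510044187765951 ≈ 1.0896e-6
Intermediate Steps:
z(T) = sqrt(T)
I(Q) = 3 - 1/(192 + Q) (I(Q) = 3 - 1/(Q + 192) = 3 - 1/(192 + Q))
N = 917764 (N = 4*(-355 - 124)**2 = 4*(-479)**2 = 4*229441 = 917764)
1/(N + I(z(2) - 6*(-5))) = 1/(917764 + (575 + 3*(sqrt(2) - 6*(-5)))/(192 + (sqrt(2) - 6*(-5)))) = 1/(917764 + (575 + 3*(sqrt(2) + 30))/(192 + (sqrt(2) + 30))) = 1/(917764 + (575 + 3*(30 + sqrt(2)))/(192 + (30 + sqrt(2)))) = 1/(917764 + (575 + (90 + 3*sqrt(2)))/(222 + sqrt(2))) = 1/(917764 + (665 + 3*sqrt(2))/(222 + sqrt(2)))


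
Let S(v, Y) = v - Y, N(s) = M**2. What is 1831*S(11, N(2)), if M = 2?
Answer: 12817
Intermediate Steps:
N(s) = 4 (N(s) = 2**2 = 4)
1831*S(11, N(2)) = 1831*(11 - 1*4) = 1831*(11 - 4) = 1831*7 = 12817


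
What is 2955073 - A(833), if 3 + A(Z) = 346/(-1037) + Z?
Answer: 3063550337/1037 ≈ 2.9542e+6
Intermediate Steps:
A(Z) = -3457/1037 + Z (A(Z) = -3 + (346/(-1037) + Z) = -3 + (346*(-1/1037) + Z) = -3 + (-346/1037 + Z) = -3457/1037 + Z)
2955073 - A(833) = 2955073 - (-3457/1037 + 833) = 2955073 - 1*860364/1037 = 2955073 - 860364/1037 = 3063550337/1037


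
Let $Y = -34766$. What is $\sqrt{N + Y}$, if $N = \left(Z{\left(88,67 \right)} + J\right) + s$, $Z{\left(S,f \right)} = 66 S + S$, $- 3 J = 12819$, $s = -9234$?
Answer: $i \sqrt{42377} \approx 205.86 i$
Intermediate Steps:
$J = -4273$ ($J = \left(- \frac{1}{3}\right) 12819 = -4273$)
$Z{\left(S,f \right)} = 67 S$
$N = -7611$ ($N = \left(67 \cdot 88 - 4273\right) - 9234 = \left(5896 - 4273\right) - 9234 = 1623 - 9234 = -7611$)
$\sqrt{N + Y} = \sqrt{-7611 - 34766} = \sqrt{-42377} = i \sqrt{42377}$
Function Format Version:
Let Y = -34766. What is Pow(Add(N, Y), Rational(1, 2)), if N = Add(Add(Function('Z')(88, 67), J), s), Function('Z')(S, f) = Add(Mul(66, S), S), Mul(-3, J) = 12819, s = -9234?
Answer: Mul(I, Pow(42377, Rational(1, 2))) ≈ Mul(205.86, I)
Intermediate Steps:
J = -4273 (J = Mul(Rational(-1, 3), 12819) = -4273)
Function('Z')(S, f) = Mul(67, S)
N = -7611 (N = Add(Add(Mul(67, 88), -4273), -9234) = Add(Add(5896, -4273), -9234) = Add(1623, -9234) = -7611)
Pow(Add(N, Y), Rational(1, 2)) = Pow(Add(-7611, -34766), Rational(1, 2)) = Pow(-42377, Rational(1, 2)) = Mul(I, Pow(42377, Rational(1, 2)))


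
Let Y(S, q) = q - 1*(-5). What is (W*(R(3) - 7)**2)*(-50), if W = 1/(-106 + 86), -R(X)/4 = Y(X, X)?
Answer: 7605/2 ≈ 3802.5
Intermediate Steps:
Y(S, q) = 5 + q (Y(S, q) = q + 5 = 5 + q)
R(X) = -20 - 4*X (R(X) = -4*(5 + X) = -20 - 4*X)
W = -1/20 (W = 1/(-20) = -1/20 ≈ -0.050000)
(W*(R(3) - 7)**2)*(-50) = -((-20 - 4*3) - 7)**2/20*(-50) = -((-20 - 12) - 7)**2/20*(-50) = -(-32 - 7)**2/20*(-50) = -1/20*(-39)**2*(-50) = -1/20*1521*(-50) = -1521/20*(-50) = 7605/2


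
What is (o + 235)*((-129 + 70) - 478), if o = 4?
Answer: -128343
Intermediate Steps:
(o + 235)*((-129 + 70) - 478) = (4 + 235)*((-129 + 70) - 478) = 239*(-59 - 478) = 239*(-537) = -128343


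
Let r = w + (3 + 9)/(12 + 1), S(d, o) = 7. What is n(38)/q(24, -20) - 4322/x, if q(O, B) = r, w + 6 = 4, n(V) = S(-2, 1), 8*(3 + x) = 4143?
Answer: -122699/8238 ≈ -14.894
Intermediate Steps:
x = 4119/8 (x = -3 + (⅛)*4143 = -3 + 4143/8 = 4119/8 ≈ 514.88)
n(V) = 7
w = -2 (w = -6 + 4 = -2)
r = -14/13 (r = -2 + (3 + 9)/(12 + 1) = -2 + 12/13 = -14/13 ≈ -1.0769)
q(O, B) = -14/13
n(38)/q(24, -20) - 4322/x = 7/(-14/13) - 4322/4119/8 = 7*(-13/14) - 4322*8/4119 = -13/2 - 34576/4119 = -122699/8238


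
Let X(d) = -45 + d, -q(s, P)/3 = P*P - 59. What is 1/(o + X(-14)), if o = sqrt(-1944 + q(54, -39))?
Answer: -59/9811 - I*sqrt(6330)/9811 ≈ -0.0060137 - 0.0081094*I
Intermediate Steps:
q(s, P) = 177 - 3*P**2 (q(s, P) = -3*(P*P - 59) = -3*(P**2 - 59) = -3*(-59 + P**2) = 177 - 3*P**2)
o = I*sqrt(6330) (o = sqrt(-1944 + (177 - 3*(-39)**2)) = sqrt(-1944 + (177 - 3*1521)) = sqrt(-1944 + (177 - 4563)) = sqrt(-1944 - 4386) = sqrt(-6330) = I*sqrt(6330) ≈ 79.561*I)
1/(o + X(-14)) = 1/(I*sqrt(6330) + (-45 - 14)) = 1/(I*sqrt(6330) - 59) = 1/(-59 + I*sqrt(6330))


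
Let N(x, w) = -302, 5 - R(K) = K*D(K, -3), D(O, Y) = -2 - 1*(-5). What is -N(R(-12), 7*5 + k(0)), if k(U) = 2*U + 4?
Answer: 302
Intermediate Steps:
D(O, Y) = 3 (D(O, Y) = -2 + 5 = 3)
k(U) = 4 + 2*U
R(K) = 5 - 3*K (R(K) = 5 - K*3 = 5 - 3*K)
-N(R(-12), 7*5 + k(0)) = -1*(-302) = 302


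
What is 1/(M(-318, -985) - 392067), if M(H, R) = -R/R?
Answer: -1/392068 ≈ -2.5506e-6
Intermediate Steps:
M(H, R) = -1 (M(H, R) = -1*1 = -1)
1/(M(-318, -985) - 392067) = 1/(-1 - 392067) = 1/(-392068) = -1/392068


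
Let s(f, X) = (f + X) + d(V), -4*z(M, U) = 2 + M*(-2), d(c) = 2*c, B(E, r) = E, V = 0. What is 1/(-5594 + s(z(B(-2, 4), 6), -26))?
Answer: -2/11243 ≈ -0.00017789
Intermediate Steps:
z(M, U) = -½ + M/2 (z(M, U) = -(2 + M*(-2))/4 = -(2 - 2*M)/4 = -½ + M/2)
s(f, X) = X + f (s(f, X) = (f + X) + 2*0 = (X + f) + 0 = X + f)
1/(-5594 + s(z(B(-2, 4), 6), -26)) = 1/(-5594 + (-26 + (-½ + (½)*(-2)))) = 1/(-5594 + (-26 + (-½ - 1))) = 1/(-5594 + (-26 - 3/2)) = 1/(-5594 - 55/2) = 1/(-11243/2) = -2/11243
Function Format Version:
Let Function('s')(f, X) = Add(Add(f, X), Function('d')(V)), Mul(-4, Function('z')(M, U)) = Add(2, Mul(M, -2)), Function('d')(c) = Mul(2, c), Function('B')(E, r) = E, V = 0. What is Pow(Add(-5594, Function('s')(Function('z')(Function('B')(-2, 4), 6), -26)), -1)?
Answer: Rational(-2, 11243) ≈ -0.00017789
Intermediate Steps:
Function('z')(M, U) = Add(Rational(-1, 2), Mul(Rational(1, 2), M)) (Function('z')(M, U) = Mul(Rational(-1, 4), Add(2, Mul(M, -2))) = Mul(Rational(-1, 4), Add(2, Mul(-2, M))) = Add(Rational(-1, 2), Mul(Rational(1, 2), M)))
Function('s')(f, X) = Add(X, f) (Function('s')(f, X) = Add(Add(f, X), Mul(2, 0)) = Add(Add(X, f), 0) = Add(X, f))
Pow(Add(-5594, Function('s')(Function('z')(Function('B')(-2, 4), 6), -26)), -1) = Pow(Add(-5594, Add(-26, Add(Rational(-1, 2), Mul(Rational(1, 2), -2)))), -1) = Pow(Add(-5594, Add(-26, Add(Rational(-1, 2), -1))), -1) = Pow(Add(-5594, Add(-26, Rational(-3, 2))), -1) = Pow(Add(-5594, Rational(-55, 2)), -1) = Pow(Rational(-11243, 2), -1) = Rational(-2, 11243)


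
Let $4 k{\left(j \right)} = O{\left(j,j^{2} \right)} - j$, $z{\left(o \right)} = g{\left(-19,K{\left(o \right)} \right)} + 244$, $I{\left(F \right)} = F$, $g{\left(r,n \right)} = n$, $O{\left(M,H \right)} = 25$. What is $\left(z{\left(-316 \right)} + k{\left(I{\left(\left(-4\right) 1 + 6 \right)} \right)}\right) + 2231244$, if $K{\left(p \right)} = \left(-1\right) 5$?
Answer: $\frac{8925955}{4} \approx 2.2315 \cdot 10^{6}$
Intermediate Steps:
$K{\left(p \right)} = -5$
$z{\left(o \right)} = 239$ ($z{\left(o \right)} = -5 + 244 = 239$)
$k{\left(j \right)} = \frac{25}{4} - \frac{j}{4}$ ($k{\left(j \right)} = \frac{25 - j}{4} = \frac{25}{4} - \frac{j}{4}$)
$\left(z{\left(-316 \right)} + k{\left(I{\left(\left(-4\right) 1 + 6 \right)} \right)}\right) + 2231244 = \left(239 + \left(\frac{25}{4} - \frac{\left(-4\right) 1 + 6}{4}\right)\right) + 2231244 = \left(239 + \left(\frac{25}{4} - \frac{-4 + 6}{4}\right)\right) + 2231244 = \left(239 + \left(\frac{25}{4} - \frac{1}{2}\right)\right) + 2231244 = \left(239 + \frac{23}{4}\right) + 2231244 = \frac{979}{4} + 2231244 = \frac{8925955}{4}$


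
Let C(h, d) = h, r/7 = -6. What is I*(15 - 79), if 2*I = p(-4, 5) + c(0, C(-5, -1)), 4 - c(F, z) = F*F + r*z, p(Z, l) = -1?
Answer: 6624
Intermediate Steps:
r = -42 (r = 7*(-6) = -42)
c(F, z) = 4 - F² + 42*z (c(F, z) = 4 - (F*F - 42*z) = 4 - (F² - 42*z) = 4 + (-F² + 42*z) = 4 - F² + 42*z)
I = -207/2 (I = (-1 + (4 - 1*0² + 42*(-5)))/2 = (-1 + (4 - 1*0 - 210))/2 = (-1 + (4 + 0 - 210))/2 = (-1 - 206)/2 = (½)*(-207) = -207/2 ≈ -103.50)
I*(15 - 79) = -207*(15 - 79)/2 = -207/2*(-64) = 6624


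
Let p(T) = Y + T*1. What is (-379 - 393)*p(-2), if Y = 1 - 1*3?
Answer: 3088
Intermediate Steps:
Y = -2 (Y = 1 - 3 = -2)
p(T) = -2 + T (p(T) = -2 + T*1 = -2 + T)
(-379 - 393)*p(-2) = (-379 - 393)*(-2 - 2) = -772*(-4) = 3088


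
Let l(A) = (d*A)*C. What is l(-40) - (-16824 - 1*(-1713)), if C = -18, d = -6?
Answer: 10791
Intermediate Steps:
l(A) = 108*A (l(A) = -6*A*(-18) = 108*A)
l(-40) - (-16824 - 1*(-1713)) = 108*(-40) - (-16824 - 1*(-1713)) = -4320 - (-16824 + 1713) = -4320 - 1*(-15111) = -4320 + 15111 = 10791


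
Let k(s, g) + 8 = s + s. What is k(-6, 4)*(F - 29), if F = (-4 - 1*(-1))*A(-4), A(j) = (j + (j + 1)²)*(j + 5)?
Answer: 880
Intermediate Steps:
A(j) = (5 + j)*(j + (1 + j)²) (A(j) = (j + (1 + j)²)*(5 + j) = (5 + j)*(j + (1 + j)²))
k(s, g) = -8 + 2*s (k(s, g) = -8 + (s + s) = -8 + 2*s)
F = -15 (F = (-4 - 1*(-1))*(5 + (-4)³ + 8*(-4)² + 16*(-4)) = (-4 + 1)*(5 - 64 + 8*16 - 64) = -3*(5 - 64 + 128 - 64) = -3*5 = -15)
k(-6, 4)*(F - 29) = (-8 + 2*(-6))*(-15 - 29) = (-8 - 12)*(-44) = -20*(-44) = 880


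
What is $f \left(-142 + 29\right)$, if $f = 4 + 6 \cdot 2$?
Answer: $-1808$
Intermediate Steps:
$f = 16$ ($f = 4 + 12 = 16$)
$f \left(-142 + 29\right) = 16 \left(-142 + 29\right) = 16 \left(-113\right) = -1808$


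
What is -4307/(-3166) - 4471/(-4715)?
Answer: 34462691/14927690 ≈ 2.3086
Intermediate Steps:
-4307/(-3166) - 4471/(-4715) = -4307*(-1/3166) - 4471*(-1/4715) = 4307/3166 + 4471/4715 = 34462691/14927690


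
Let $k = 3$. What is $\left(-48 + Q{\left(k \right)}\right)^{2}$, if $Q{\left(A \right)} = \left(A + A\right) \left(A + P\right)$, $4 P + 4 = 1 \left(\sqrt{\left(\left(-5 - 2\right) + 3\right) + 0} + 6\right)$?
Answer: $720 - 162 i \approx 720.0 - 162.0 i$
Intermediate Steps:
$P = \frac{1}{2} + \frac{i}{2}$ ($P = -1 + \frac{1 \left(\sqrt{\left(\left(-5 - 2\right) + 3\right) + 0} + 6\right)}{4} = -1 + \frac{1 \left(\sqrt{\left(-7 + 3\right) + 0} + 6\right)}{4} = -1 + \frac{1 \left(\sqrt{-4 + 0} + 6\right)}{4} = -1 + \frac{1 \left(\sqrt{-4} + 6\right)}{4} = -1 + \frac{1 \left(2 i + 6\right)}{4} = -1 + \frac{1 \left(6 + 2 i\right)}{4} = -1 + \frac{6 + 2 i}{4} = -1 + \left(\frac{3}{2} + \frac{i}{2}\right) = \frac{1}{2} + \frac{i}{2} \approx 0.5 + 0.5 i$)
$Q{\left(A \right)} = 2 A \left(\frac{1}{2} + A + \frac{i}{2}\right)$ ($Q{\left(A \right)} = \left(A + A\right) \left(A + \left(\frac{1}{2} + \frac{i}{2}\right)\right) = 2 A \left(\frac{1}{2} + A + \frac{i}{2}\right)$)
$\left(-48 + Q{\left(k \right)}\right)^{2} = \left(-48 + 3 \left(1 + i + 2 \cdot 3\right)\right)^{2} = \left(-48 + 3 \left(1 + i + 6\right)\right)^{2} = \left(-48 + 3 \left(7 + i\right)\right)^{2} = \left(-48 + \left(21 + 3 i\right)\right)^{2} = \left(-27 + 3 i\right)^{2}$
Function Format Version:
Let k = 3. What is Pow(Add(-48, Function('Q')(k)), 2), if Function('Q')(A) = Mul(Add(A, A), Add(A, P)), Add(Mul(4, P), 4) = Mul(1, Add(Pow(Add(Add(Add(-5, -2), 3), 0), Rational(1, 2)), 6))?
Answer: Add(720, Mul(-162, I)) ≈ Add(720.00, Mul(-162.00, I))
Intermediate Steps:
P = Add(Rational(1, 2), Mul(Rational(1, 2), I)) (P = Add(-1, Mul(Rational(1, 4), Mul(1, Add(Pow(Add(Add(Add(-5, -2), 3), 0), Rational(1, 2)), 6)))) = Add(-1, Mul(Rational(1, 4), Mul(1, Add(Pow(Add(Add(-7, 3), 0), Rational(1, 2)), 6)))) = Add(-1, Mul(Rational(1, 4), Mul(1, Add(Pow(Add(-4, 0), Rational(1, 2)), 6)))) = Add(-1, Mul(Rational(1, 4), Mul(1, Add(Pow(-4, Rational(1, 2)), 6)))) = Add(-1, Mul(Rational(1, 4), Mul(1, Add(Mul(2, I), 6)))) = Add(-1, Mul(Rational(1, 4), Mul(1, Add(6, Mul(2, I))))) = Add(-1, Mul(Rational(1, 4), Add(6, Mul(2, I)))) = Add(-1, Add(Rational(3, 2), Mul(Rational(1, 2), I))) = Add(Rational(1, 2), Mul(Rational(1, 2), I)) ≈ Add(0.50000, Mul(0.50000, I)))
Function('Q')(A) = Mul(2, A, Add(Rational(1, 2), A, Mul(Rational(1, 2), I))) (Function('Q')(A) = Mul(Add(A, A), Add(A, Add(Rational(1, 2), Mul(Rational(1, 2), I)))) = Mul(Mul(2, A), Add(Rational(1, 2), A, Mul(Rational(1, 2), I))) = Mul(2, A, Add(Rational(1, 2), A, Mul(Rational(1, 2), I))))
Pow(Add(-48, Function('Q')(k)), 2) = Pow(Add(-48, Mul(3, Add(1, I, Mul(2, 3)))), 2) = Pow(Add(-48, Mul(3, Add(1, I, 6))), 2) = Pow(Add(-48, Mul(3, Add(7, I))), 2) = Pow(Add(-48, Add(21, Mul(3, I))), 2) = Pow(Add(-27, Mul(3, I)), 2)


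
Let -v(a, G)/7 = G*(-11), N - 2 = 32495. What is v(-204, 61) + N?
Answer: 37194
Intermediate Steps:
N = 32497 (N = 2 + 32495 = 32497)
v(a, G) = 77*G (v(a, G) = -7*G*(-11) = -(-77)*G = 77*G)
v(-204, 61) + N = 77*61 + 32497 = 4697 + 32497 = 37194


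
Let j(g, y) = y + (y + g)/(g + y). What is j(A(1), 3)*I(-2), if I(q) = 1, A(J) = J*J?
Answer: 4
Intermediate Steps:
A(J) = J²
j(g, y) = 1 + y (j(g, y) = y + (g + y)/(g + y) = y + 1 = 1 + y)
j(A(1), 3)*I(-2) = (1 + 3)*1 = 4*1 = 4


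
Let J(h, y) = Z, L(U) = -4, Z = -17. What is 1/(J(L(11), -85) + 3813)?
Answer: 1/3796 ≈ 0.00026344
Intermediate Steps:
J(h, y) = -17
1/(J(L(11), -85) + 3813) = 1/(-17 + 3813) = 1/3796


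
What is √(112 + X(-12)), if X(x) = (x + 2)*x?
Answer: 2*√58 ≈ 15.232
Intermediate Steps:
X(x) = x*(2 + x) (X(x) = (2 + x)*x = x*(2 + x))
√(112 + X(-12)) = √(112 - 12*(2 - 12)) = √(112 - 12*(-10)) = √(112 + 120) = √232 = 2*√58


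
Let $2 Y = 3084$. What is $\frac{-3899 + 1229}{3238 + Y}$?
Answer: $- \frac{267}{478} \approx -0.55858$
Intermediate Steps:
$Y = 1542$ ($Y = \frac{1}{2} \cdot 3084 = 1542$)
$\frac{-3899 + 1229}{3238 + Y} = \frac{-3899 + 1229}{3238 + 1542} = - \frac{2670}{4780} = \left(-2670\right) \frac{1}{4780} = - \frac{267}{478}$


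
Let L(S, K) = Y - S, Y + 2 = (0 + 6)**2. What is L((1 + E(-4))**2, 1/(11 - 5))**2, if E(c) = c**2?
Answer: 65025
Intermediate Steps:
Y = 34 (Y = -2 + (0 + 6)**2 = -2 + 6**2 = -2 + 36 = 34)
L(S, K) = 34 - S
L((1 + E(-4))**2, 1/(11 - 5))**2 = (34 - (1 + (-4)**2)**2)**2 = (34 - (1 + 16)**2)**2 = (34 - 1*17**2)**2 = (34 - 1*289)**2 = (34 - 289)**2 = (-255)**2 = 65025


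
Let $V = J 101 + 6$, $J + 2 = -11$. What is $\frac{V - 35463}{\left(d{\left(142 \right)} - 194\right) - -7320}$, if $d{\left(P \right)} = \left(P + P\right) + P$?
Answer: $- \frac{18385}{3776} \approx -4.8689$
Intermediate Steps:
$J = -13$ ($J = -2 - 11 = -13$)
$d{\left(P \right)} = 3 P$ ($d{\left(P \right)} = 2 P + P = 3 P$)
$V = -1307$ ($V = \left(-13\right) 101 + 6 = -1313 + 6 = -1307$)
$\frac{V - 35463}{\left(d{\left(142 \right)} - 194\right) - -7320} = \frac{-1307 - 35463}{\left(3 \cdot 142 - 194\right) - -7320} = - \frac{36770}{\left(426 - 194\right) + \left(-8362 + 15682\right)} = - \frac{36770}{232 + 7320} = - \frac{36770}{7552} = \left(-36770\right) \frac{1}{7552} = - \frac{18385}{3776}$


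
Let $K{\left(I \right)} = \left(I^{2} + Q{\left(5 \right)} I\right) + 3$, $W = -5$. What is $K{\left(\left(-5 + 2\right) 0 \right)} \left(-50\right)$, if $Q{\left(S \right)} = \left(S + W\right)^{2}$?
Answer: $-150$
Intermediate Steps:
$Q{\left(S \right)} = \left(-5 + S\right)^{2}$ ($Q{\left(S \right)} = \left(S - 5\right)^{2} = \left(-5 + S\right)^{2}$)
$K{\left(I \right)} = 3 + I^{2}$ ($K{\left(I \right)} = \left(I^{2} + \left(-5 + 5\right)^{2} I\right) + 3 = \left(I^{2} + 0^{2} I\right) + 3 = \left(I^{2} + 0 I\right) + 3 = \left(I^{2} + 0\right) + 3 = I^{2} + 3 = 3 + I^{2}$)
$K{\left(\left(-5 + 2\right) 0 \right)} \left(-50\right) = \left(3 + \left(\left(-5 + 2\right) 0\right)^{2}\right) \left(-50\right) = \left(3 + \left(\left(-3\right) 0\right)^{2}\right) \left(-50\right) = \left(3 + 0^{2}\right) \left(-50\right) = \left(3 + 0\right) \left(-50\right) = 3 \left(-50\right) = -150$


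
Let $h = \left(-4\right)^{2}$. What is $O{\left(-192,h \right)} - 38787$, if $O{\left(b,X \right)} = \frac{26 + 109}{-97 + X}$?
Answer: $- \frac{116366}{3} \approx -38789.0$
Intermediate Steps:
$h = 16$
$O{\left(b,X \right)} = \frac{135}{-97 + X}$
$O{\left(-192,h \right)} - 38787 = \frac{135}{-97 + 16} - 38787 = \frac{135}{-81} - 38787 = 135 \left(- \frac{1}{81}\right) - 38787 = - \frac{5}{3} - 38787 = - \frac{116366}{3}$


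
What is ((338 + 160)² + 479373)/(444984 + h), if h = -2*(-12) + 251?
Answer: 727377/445259 ≈ 1.6336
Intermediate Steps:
h = 275 (h = 24 + 251 = 275)
((338 + 160)² + 479373)/(444984 + h) = ((338 + 160)² + 479373)/(444984 + 275) = (498² + 479373)/445259 = (248004 + 479373)*(1/445259) = 727377*(1/445259) = 727377/445259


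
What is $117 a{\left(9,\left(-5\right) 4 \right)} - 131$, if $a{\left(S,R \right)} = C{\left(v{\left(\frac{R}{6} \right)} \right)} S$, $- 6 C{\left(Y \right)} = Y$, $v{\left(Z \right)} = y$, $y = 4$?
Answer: $-833$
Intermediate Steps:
$v{\left(Z \right)} = 4$
$C{\left(Y \right)} = - \frac{Y}{6}$
$a{\left(S,R \right)} = - \frac{2 S}{3}$ ($a{\left(S,R \right)} = \left(- \frac{1}{6}\right) 4 S = - \frac{2 S}{3}$)
$117 a{\left(9,\left(-5\right) 4 \right)} - 131 = 117 \left(\left(- \frac{2}{3}\right) 9\right) - 131 = 117 \left(-6\right) - 131 = -702 - 131 = -833$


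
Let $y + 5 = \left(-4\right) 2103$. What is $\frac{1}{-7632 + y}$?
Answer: $- \frac{1}{16049} \approx -6.2309 \cdot 10^{-5}$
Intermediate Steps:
$y = -8417$ ($y = -5 - 8412 = -8417$)
$\frac{1}{-7632 + y} = \frac{1}{-7632 - 8417} = \frac{1}{-16049} = - \frac{1}{16049}$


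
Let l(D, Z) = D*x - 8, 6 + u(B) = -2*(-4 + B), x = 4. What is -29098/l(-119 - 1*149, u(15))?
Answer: 14549/540 ≈ 26.943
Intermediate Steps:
u(B) = 2 - 2*B (u(B) = -6 - 2*(-4 + B) = -6 + (8 - 2*B) = 2 - 2*B)
l(D, Z) = -8 + 4*D (l(D, Z) = D*4 - 8 = 4*D - 8 = -8 + 4*D)
-29098/l(-119 - 1*149, u(15)) = -29098/(-8 + 4*(-119 - 1*149)) = -29098/(-8 + 4*(-119 - 149)) = -29098/(-8 + 4*(-268)) = -29098/(-8 - 1072) = -29098/(-1080) = -29098*(-1/1080) = 14549/540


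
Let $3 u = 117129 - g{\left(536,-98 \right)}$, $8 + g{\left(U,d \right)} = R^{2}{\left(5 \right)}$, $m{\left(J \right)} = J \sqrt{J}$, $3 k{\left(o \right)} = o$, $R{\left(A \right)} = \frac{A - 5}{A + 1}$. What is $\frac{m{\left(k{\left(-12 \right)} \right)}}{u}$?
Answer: $- \frac{24 i}{117137} \approx - 0.00020489 i$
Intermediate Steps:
$R{\left(A \right)} = \frac{-5 + A}{1 + A}$
$k{\left(o \right)} = \frac{o}{3}$
$m{\left(J \right)} = J^{\frac{3}{2}}$
$g{\left(U,d \right)} = -8$ ($g{\left(U,d \right)} = -8 + \left(\frac{-5 + 5}{1 + 5}\right)^{2} = -8 + \left(\frac{1}{6} \cdot 0\right)^{2} = -8 + 0^{2} = -8 + 0 = -8$)
$u = \frac{117137}{3}$ ($u = \frac{117129 - -8}{3} = \frac{117129 + 8}{3} = \frac{1}{3} \cdot 117137 = \frac{117137}{3} \approx 39046.0$)
$\frac{m{\left(k{\left(-12 \right)} \right)}}{u} = \frac{\left(\frac{1}{3} \left(-12\right)\right)^{\frac{3}{2}}}{\frac{117137}{3}} = \left(-4\right)^{\frac{3}{2}} \cdot \frac{3}{117137} = - 8 i \frac{3}{117137} = - \frac{24 i}{117137}$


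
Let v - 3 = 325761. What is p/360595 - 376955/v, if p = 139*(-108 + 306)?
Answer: -126962411417/117468869580 ≈ -1.0808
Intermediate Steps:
v = 325764 (v = 3 + 325761 = 325764)
p = 27522 (p = 139*198 = 27522)
p/360595 - 376955/v = 27522/360595 - 376955/325764 = -126962411417/117468869580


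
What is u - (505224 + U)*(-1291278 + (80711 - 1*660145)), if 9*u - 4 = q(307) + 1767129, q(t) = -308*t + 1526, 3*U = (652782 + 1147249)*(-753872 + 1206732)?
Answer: 4574808729156247255/9 ≈ 5.0831e+17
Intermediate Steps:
U = 815162038660/3 (U = ((652782 + 1147249)*(-753872 + 1206732))/3 = (1800031*452860)/3 = (⅓)*815162038660 = 815162038660/3 ≈ 2.7172e+11)
q(t) = 1526 - 308*t
u = 1674103/9 (u = 4/9 + ((1526 - 308*307) + 1767129)/9 = 4/9 + ((1526 - 94556) + 1767129)/9 = 4/9 + (-93030 + 1767129)/9 = 4/9 + (⅑)*1674099 = 4/9 + 186011 = 1674103/9 ≈ 1.8601e+5)
u - (505224 + U)*(-1291278 + (80711 - 1*660145)) = 1674103/9 - (505224 + 815162038660/3)*(-1291278 + (80711 - 1*660145)) = 1674103/9 - 815163554332*(-1291278 + (80711 - 660145))/3 = 1674103/9 - 815163554332*(-1291278 - 579434)/3 = 1674103/9 - 815163554332*(-1870712)/3 = 1674103/9 - 1*(-1524936243051524384/3) = 1674103/9 + 1524936243051524384/3 = 4574808729156247255/9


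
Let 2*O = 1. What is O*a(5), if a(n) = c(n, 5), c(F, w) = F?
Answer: 5/2 ≈ 2.5000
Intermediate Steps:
a(n) = n
O = 1/2 (O = (1/2)*1 = 1/2 ≈ 0.50000)
O*a(5) = (1/2)*5 = 5/2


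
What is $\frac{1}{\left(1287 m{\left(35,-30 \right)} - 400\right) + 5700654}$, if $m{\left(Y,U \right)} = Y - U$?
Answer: $\frac{1}{5783909} \approx 1.7289 \cdot 10^{-7}$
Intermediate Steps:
$\frac{1}{\left(1287 m{\left(35,-30 \right)} - 400\right) + 5700654} = \frac{1}{\left(1287 \left(35 - -30\right) - 400\right) + 5700654} = \frac{1}{\left(1287 \left(35 + 30\right) - 400\right) + 5700654} = \frac{1}{\left(1287 \cdot 65 - 400\right) + 5700654} = \frac{1}{\left(83655 - 400\right) + 5700654} = \frac{1}{83255 + 5700654} = \frac{1}{5783909}$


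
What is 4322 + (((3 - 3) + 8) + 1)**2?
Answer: 4403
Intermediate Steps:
4322 + (((3 - 3) + 8) + 1)**2 = 4322 + ((0 + 8) + 1)**2 = 4322 + (8 + 1)**2 = 4322 + 9**2 = 4322 + 81 = 4403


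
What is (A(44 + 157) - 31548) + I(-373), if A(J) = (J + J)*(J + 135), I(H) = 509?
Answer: 104033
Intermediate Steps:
A(J) = 2*J*(135 + J) (A(J) = (2*J)*(135 + J) = 2*J*(135 + J))
(A(44 + 157) - 31548) + I(-373) = (2*(44 + 157)*(135 + (44 + 157)) - 31548) + 509 = (2*201*(135 + 201) - 31548) + 509 = (2*201*336 - 31548) + 509 = (135072 - 31548) + 509 = 103524 + 509 = 104033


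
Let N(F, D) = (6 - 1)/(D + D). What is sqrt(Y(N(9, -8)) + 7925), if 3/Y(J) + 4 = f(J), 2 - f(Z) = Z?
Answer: sqrt(71309)/3 ≈ 89.012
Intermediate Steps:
f(Z) = 2 - Z
N(F, D) = 5/(2*D) (N(F, D) = 5/((2*D)) = 5*(1/(2*D)) = 5/(2*D))
Y(J) = 3/(-2 - J) (Y(J) = 3/(-4 + (2 - J)) = 3/(-2 - J))
sqrt(Y(N(9, -8)) + 7925) = sqrt(-3/(2 + (5/2)/(-8)) + 7925) = sqrt(-3/(2 + (5/2)*(-1/8)) + 7925) = sqrt(-3/(2 - 5/16) + 7925) = sqrt(-3/27/16 + 7925) = sqrt(-3*16/27 + 7925) = sqrt(-16/9 + 7925) = sqrt(71309/9) = sqrt(71309)/3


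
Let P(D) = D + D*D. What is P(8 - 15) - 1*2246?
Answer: -2204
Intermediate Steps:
P(D) = D + D²
P(8 - 15) - 1*2246 = (8 - 15)*(1 + (8 - 15)) - 1*2246 = -7*(1 - 7) - 2246 = -7*(-6) - 2246 = 42 - 2246 = -2204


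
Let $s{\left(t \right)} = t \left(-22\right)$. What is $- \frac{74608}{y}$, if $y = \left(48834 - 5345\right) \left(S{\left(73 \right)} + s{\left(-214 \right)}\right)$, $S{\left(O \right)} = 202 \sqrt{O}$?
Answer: $- \frac{87813616}{208601207427} + \frac{3767704 \sqrt{73}}{208601207427} \approx -0.00026664$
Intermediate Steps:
$s{\left(t \right)} = - 22 t$
$y = 204746212 + 8784778 \sqrt{73}$ ($y = \left(48834 - 5345\right) \left(202 \sqrt{73} - -4708\right) = 43489 \left(202 \sqrt{73} + 4708\right) = 43489 \left(4708 + 202 \sqrt{73}\right) = 204746212 + 8784778 \sqrt{73} \approx 2.798 \cdot 10^{8}$)
$- \frac{74608}{y} = - \frac{74608}{204746212 + 8784778 \sqrt{73}}$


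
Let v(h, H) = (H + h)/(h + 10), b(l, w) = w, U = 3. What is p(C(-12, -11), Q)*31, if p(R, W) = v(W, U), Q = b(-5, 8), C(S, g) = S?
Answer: 341/18 ≈ 18.944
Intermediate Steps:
Q = 8
v(h, H) = (H + h)/(10 + h)
p(R, W) = (3 + W)/(10 + W)
p(C(-12, -11), Q)*31 = ((3 + 8)/(10 + 8))*31 = (11/18)*31 = 341/18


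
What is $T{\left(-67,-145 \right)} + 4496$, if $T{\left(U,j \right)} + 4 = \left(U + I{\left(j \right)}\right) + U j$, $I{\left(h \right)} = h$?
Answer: $13995$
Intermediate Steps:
$T{\left(U,j \right)} = -4 + U + j + U j$ ($T{\left(U,j \right)} = -4 + \left(\left(U + j\right) + U j\right) = -4 + \left(U + j + U j\right) = -4 + U + j + U j$)
$T{\left(-67,-145 \right)} + 4496 = \left(-4 - 67 - 145 - -9715\right) + 4496 = \left(-4 - 67 - 145 + 9715\right) + 4496 = 9499 + 4496 = 13995$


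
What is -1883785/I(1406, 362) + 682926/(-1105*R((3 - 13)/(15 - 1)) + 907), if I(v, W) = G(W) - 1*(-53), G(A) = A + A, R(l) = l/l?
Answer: -16733758/2849 ≈ -5873.6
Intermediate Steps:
R(l) = 1
G(A) = 2*A
I(v, W) = 53 + 2*W (I(v, W) = 2*W - 1*(-53) = 2*W + 53 = 53 + 2*W)
-1883785/I(1406, 362) + 682926/(-1105*R((3 - 13)/(15 - 1)) + 907) = -1883785/(53 + 2*362) + 682926/(-1105*1 + 907) = -1883785/(53 + 724) + 682926/(-1105 + 907) = -1883785/777 + 682926/(-198) = -1883785*1/777 + 682926*(-1/198) = -1883785/777 - 113821/33 = -16733758/2849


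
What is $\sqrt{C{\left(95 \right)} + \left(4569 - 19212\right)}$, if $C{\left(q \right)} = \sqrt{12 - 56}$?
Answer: $\sqrt{-14643 + 2 i \sqrt{11}} \approx 0.0274 + 121.01 i$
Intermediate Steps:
$C{\left(q \right)} = 2 i \sqrt{11}$ ($C{\left(q \right)} = \sqrt{-44} = 2 i \sqrt{11}$)
$\sqrt{C{\left(95 \right)} + \left(4569 - 19212\right)} = \sqrt{2 i \sqrt{11} + \left(4569 - 19212\right)} = \sqrt{2 i \sqrt{11} - 14643} = \sqrt{-14643 + 2 i \sqrt{11}}$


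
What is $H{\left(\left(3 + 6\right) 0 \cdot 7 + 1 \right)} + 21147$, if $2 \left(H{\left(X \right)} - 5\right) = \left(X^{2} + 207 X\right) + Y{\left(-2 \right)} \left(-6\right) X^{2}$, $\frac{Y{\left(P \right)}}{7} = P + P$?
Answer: $21340$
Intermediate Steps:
$Y{\left(P \right)} = 14 P$ ($Y{\left(P \right)} = 7 \left(P + P\right) = 7 \cdot 2 P = 14 P$)
$H{\left(X \right)} = 5 + \frac{169 X^{2}}{2} + \frac{207 X}{2}$ ($H{\left(X \right)} = 5 + \frac{\left(X^{2} + 207 X\right) + 14 \left(-2\right) \left(-6\right) X^{2}}{2} = 5 + \frac{\left(X^{2} + 207 X\right) + \left(-28\right) \left(-6\right) X^{2}}{2} = 5 + \frac{\left(X^{2} + 207 X\right) + 168 X^{2}}{2} = 5 + \frac{169 X^{2} + 207 X}{2} = 5 + \left(\frac{169 X^{2}}{2} + \frac{207 X}{2}\right) = 5 + \frac{169 X^{2}}{2} + \frac{207 X}{2}$)
$H{\left(\left(3 + 6\right) 0 \cdot 7 + 1 \right)} + 21147 = \left(5 + \frac{169 \left(\left(3 + 6\right) 0 \cdot 7 + 1\right)^{2}}{2} + \frac{207 \left(\left(3 + 6\right) 0 \cdot 7 + 1\right)}{2}\right) + 21147 = \left(5 + \frac{169 \left(9 \cdot 0 \cdot 7 + 1\right)^{2}}{2} + \frac{207 \left(9 \cdot 0 \cdot 7 + 1\right)}{2}\right) + 21147 = \left(5 + \frac{169 \left(0 \cdot 7 + 1\right)^{2}}{2} + \frac{207 \left(0 \cdot 7 + 1\right)}{2}\right) + 21147 = \left(5 + \frac{169 \left(0 + 1\right)^{2}}{2} + \frac{207 \left(0 + 1\right)}{2}\right) + 21147 = \left(5 + \frac{169 \cdot 1^{2}}{2} + \frac{207}{2} \cdot 1\right) + 21147 = \left(5 + \frac{169}{2} \cdot 1 + \frac{207}{2}\right) + 21147 = \left(5 + \frac{169}{2} + \frac{207}{2}\right) + 21147 = 193 + 21147 = 21340$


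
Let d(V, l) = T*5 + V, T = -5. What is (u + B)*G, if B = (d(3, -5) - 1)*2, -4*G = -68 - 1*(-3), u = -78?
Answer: -2015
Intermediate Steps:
d(V, l) = -25 + V (d(V, l) = -5*5 + V = -25 + V)
G = 65/4 (G = -(-68 - 1*(-3))/4 = -(-68 + 3)/4 = -¼*(-65) = 65/4 ≈ 16.250)
B = -46 (B = ((-25 + 3) - 1)*2 = (-22 - 1)*2 = -23*2 = -46)
(u + B)*G = (-78 - 46)*(65/4) = -124*65/4 = -2015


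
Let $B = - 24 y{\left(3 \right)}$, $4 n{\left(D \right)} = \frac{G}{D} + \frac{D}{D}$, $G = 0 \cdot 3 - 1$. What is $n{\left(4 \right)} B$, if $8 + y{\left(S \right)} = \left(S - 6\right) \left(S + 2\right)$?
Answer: $\frac{207}{2} \approx 103.5$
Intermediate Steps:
$y{\left(S \right)} = -8 + \left(-6 + S\right) \left(2 + S\right)$ ($y{\left(S \right)} = -8 + \left(S - 6\right) \left(S + 2\right) = -8 + \left(-6 + S\right) \left(2 + S\right)$)
$G = -1$ ($G = 0 - 1 = -1$)
$n{\left(D \right)} = \frac{1}{4} - \frac{1}{4 D}$ ($n{\left(D \right)} = \frac{- \frac{1}{D} + \frac{D}{D}}{4} = \frac{- \frac{1}{D} + 1}{4} = \frac{1 - \frac{1}{D}}{4} = \frac{1}{4} - \frac{1}{4 D}$)
$B = 552$ ($B = - 24 \left(-20 + 3^{2} - 12\right) = - 24 \left(-20 + 9 - 12\right) = \left(-24\right) \left(-23\right) = 552$)
$n{\left(4 \right)} B = \frac{-1 + 4}{4 \cdot 4} \cdot 552 = \frac{1}{4} \cdot \frac{1}{4} \cdot 3 \cdot 552 = \frac{3}{16} \cdot 552 = \frac{207}{2}$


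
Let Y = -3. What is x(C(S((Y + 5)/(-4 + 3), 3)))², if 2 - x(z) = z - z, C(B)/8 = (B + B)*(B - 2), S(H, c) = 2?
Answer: 4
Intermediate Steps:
C(B) = 16*B*(-2 + B) (C(B) = 8*((B + B)*(B - 2)) = 8*((2*B)*(-2 + B)) = 8*(2*B*(-2 + B)) = 16*B*(-2 + B))
x(z) = 2 (x(z) = 2 - (z - z) = 2 - 1*0 = 2 + 0 = 2)
x(C(S((Y + 5)/(-4 + 3), 3)))² = 2² = 4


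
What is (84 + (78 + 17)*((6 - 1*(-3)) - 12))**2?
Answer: 40401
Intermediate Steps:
(84 + (78 + 17)*((6 - 1*(-3)) - 12))**2 = (84 + 95*((6 + 3) - 12))**2 = (84 + 95*(9 - 12))**2 = (84 + 95*(-3))**2 = (84 - 285)**2 = (-201)**2 = 40401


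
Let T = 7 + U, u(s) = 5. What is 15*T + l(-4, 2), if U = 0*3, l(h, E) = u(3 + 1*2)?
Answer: 110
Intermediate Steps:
l(h, E) = 5
U = 0
T = 7 (T = 7 + 0 = 7)
15*T + l(-4, 2) = 15*7 + 5 = 105 + 5 = 110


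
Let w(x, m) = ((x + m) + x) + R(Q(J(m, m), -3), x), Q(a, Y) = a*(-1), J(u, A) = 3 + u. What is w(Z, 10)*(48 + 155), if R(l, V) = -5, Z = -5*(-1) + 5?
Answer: 5075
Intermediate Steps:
Z = 10 (Z = 5 + 5 = 10)
Q(a, Y) = -a
w(x, m) = -5 + m + 2*x (w(x, m) = ((x + m) + x) - 5 = ((m + x) + x) - 5 = (m + 2*x) - 5 = -5 + m + 2*x)
w(Z, 10)*(48 + 155) = (-5 + 10 + 2*10)*(48 + 155) = (-5 + 10 + 20)*203 = 25*203 = 5075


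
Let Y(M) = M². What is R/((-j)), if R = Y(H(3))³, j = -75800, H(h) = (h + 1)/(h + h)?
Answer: 8/6907275 ≈ 1.1582e-6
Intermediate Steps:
H(h) = (1 + h)/(2*h) (H(h) = (1 + h)/((2*h)) = (1 + h)*(1/(2*h)) = (1 + h)/(2*h))
R = 64/729 (R = (((½)*(1 + 3)/3)²)³ = (((½)*(⅓)*4)²)³ = ((⅔)²)³ = (4/9)³ = 64/729 ≈ 0.087791)
R/((-j)) = 64/(729*((-1*(-75800)))) = (64/729)/75800 = (64/729)*(1/75800) = 8/6907275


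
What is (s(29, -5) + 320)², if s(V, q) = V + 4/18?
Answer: 9878449/81 ≈ 1.2196e+5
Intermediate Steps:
s(V, q) = 2/9 + V (s(V, q) = V + 4*(1/18) = V + 2/9 = 2/9 + V)
(s(29, -5) + 320)² = ((2/9 + 29) + 320)² = (263/9 + 320)² = (3143/9)² = 9878449/81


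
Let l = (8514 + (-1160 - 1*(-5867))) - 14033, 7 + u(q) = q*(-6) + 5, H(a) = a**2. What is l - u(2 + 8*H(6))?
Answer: 930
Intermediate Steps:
u(q) = -2 - 6*q (u(q) = -7 + (q*(-6) + 5) = -7 + (-6*q + 5) = -7 + (5 - 6*q) = -2 - 6*q)
l = -812 (l = (8514 + (-1160 + 5867)) - 14033 = (8514 + 4707) - 14033 = 13221 - 14033 = -812)
l - u(2 + 8*H(6)) = -812 - (-2 - 6*(2 + 8*6**2)) = -812 - (-2 - 6*(2 + 8*36)) = -812 - (-2 - 6*(2 + 288)) = -812 - (-2 - 6*290) = -812 - (-2 - 1740) = -812 - 1*(-1742) = -812 + 1742 = 930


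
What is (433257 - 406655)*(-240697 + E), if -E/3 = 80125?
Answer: -12797477344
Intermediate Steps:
E = -240375 (E = -3*80125 = -240375)
(433257 - 406655)*(-240697 + E) = (433257 - 406655)*(-240697 - 240375) = 26602*(-481072) = -12797477344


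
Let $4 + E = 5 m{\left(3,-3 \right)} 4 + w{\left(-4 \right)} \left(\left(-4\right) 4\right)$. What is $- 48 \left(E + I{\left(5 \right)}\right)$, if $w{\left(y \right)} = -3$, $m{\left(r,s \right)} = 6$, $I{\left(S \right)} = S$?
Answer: $-8112$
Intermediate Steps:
$E = 164$ ($E = -4 + \left(5 \cdot 6 \cdot 4 - 3 \left(\left(-4\right) 4\right)\right) = -4 + \left(30 \cdot 4 - -48\right) = -4 + \left(120 + 48\right) = -4 + 168 = 164$)
$- 48 \left(E + I{\left(5 \right)}\right) = - 48 \left(164 + 5\right) = \left(-48\right) 169 = -8112$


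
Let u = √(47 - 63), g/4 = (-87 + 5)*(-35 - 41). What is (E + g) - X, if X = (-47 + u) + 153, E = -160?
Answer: 24662 - 4*I ≈ 24662.0 - 4.0*I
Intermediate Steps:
g = 24928 (g = 4*((-87 + 5)*(-35 - 41)) = 4*(-82*(-76)) = 4*6232 = 24928)
u = 4*I (u = √(-16) = 4*I ≈ 4.0*I)
X = 106 + 4*I (X = (-47 + 4*I) + 153 = 106 + 4*I ≈ 106.0 + 4.0*I)
(E + g) - X = (-160 + 24928) - (106 + 4*I) = 24768 + (-106 - 4*I) = 24662 - 4*I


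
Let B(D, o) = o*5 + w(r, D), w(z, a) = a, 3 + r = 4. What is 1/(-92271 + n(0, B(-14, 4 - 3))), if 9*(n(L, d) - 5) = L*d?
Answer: -1/92266 ≈ -1.0838e-5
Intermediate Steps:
r = 1 (r = -3 + 4 = 1)
B(D, o) = D + 5*o (B(D, o) = o*5 + D = 5*o + D = D + 5*o)
n(L, d) = 5 + L*d/9 (n(L, d) = 5 + (L*d)/9 = 5 + L*d/9)
1/(-92271 + n(0, B(-14, 4 - 3))) = 1/(-92271 + (5 + (⅑)*0*(-14 + 5*(4 - 3)))) = 1/(-92271 + (5 + (⅑)*0*(-14 + 5*1))) = 1/(-92271 + (5 + (⅑)*0*(-14 + 5))) = 1/(-92271 + (5 + (⅑)*0*(-9))) = 1/(-92271 + (5 + 0)) = 1/(-92271 + 5) = 1/(-92266) = -1/92266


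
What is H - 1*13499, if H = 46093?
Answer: 32594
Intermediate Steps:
H - 1*13499 = 46093 - 1*13499 = 46093 - 13499 = 32594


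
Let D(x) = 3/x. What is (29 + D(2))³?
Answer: 226981/8 ≈ 28373.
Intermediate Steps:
(29 + D(2))³ = (29 + 3/2)³ = (61/2)³ = 226981/8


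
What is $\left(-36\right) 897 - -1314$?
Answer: $-30978$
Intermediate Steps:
$\left(-36\right) 897 - -1314 = -32292 + 1314 = -30978$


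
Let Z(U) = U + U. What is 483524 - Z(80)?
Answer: 483364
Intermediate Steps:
Z(U) = 2*U
483524 - Z(80) = 483524 - 2*80 = 483524 - 1*160 = 483524 - 160 = 483364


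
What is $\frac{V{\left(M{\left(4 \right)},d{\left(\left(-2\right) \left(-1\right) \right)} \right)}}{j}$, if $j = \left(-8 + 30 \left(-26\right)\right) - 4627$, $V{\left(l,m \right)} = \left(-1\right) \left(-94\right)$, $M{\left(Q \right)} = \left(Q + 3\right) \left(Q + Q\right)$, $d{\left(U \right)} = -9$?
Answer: $- \frac{94}{5415} \approx -0.017359$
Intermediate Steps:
$M{\left(Q \right)} = 2 Q \left(3 + Q\right)$ ($M{\left(Q \right)} = \left(3 + Q\right) 2 Q = 2 Q \left(3 + Q\right)$)
$V{\left(l,m \right)} = 94$
$j = -5415$ ($j = \left(-8 - 780\right) - 4627 = -788 - 4627 = -5415$)
$\frac{V{\left(M{\left(4 \right)},d{\left(\left(-2\right) \left(-1\right) \right)} \right)}}{j} = \frac{94}{-5415} = 94 \left(- \frac{1}{5415}\right) = - \frac{94}{5415}$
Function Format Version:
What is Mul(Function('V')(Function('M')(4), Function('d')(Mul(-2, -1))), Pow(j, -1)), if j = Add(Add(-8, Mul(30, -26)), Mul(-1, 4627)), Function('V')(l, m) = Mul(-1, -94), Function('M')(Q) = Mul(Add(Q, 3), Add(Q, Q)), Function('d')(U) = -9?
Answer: Rational(-94, 5415) ≈ -0.017359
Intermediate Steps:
Function('M')(Q) = Mul(2, Q, Add(3, Q)) (Function('M')(Q) = Mul(Add(3, Q), Mul(2, Q)) = Mul(2, Q, Add(3, Q)))
Function('V')(l, m) = 94
j = -5415 (j = Add(Add(-8, -780), -4627) = Add(-788, -4627) = -5415)
Mul(Function('V')(Function('M')(4), Function('d')(Mul(-2, -1))), Pow(j, -1)) = Mul(94, Pow(-5415, -1)) = Mul(94, Rational(-1, 5415)) = Rational(-94, 5415)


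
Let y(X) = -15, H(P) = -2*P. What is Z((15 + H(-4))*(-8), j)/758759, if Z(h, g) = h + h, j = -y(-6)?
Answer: -368/758759 ≈ -0.00048500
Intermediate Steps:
j = 15 (j = -1*(-15) = 15)
Z(h, g) = 2*h
Z((15 + H(-4))*(-8), j)/758759 = (2*((15 - 2*(-4))*(-8)))/758759 = (2*((15 + 8)*(-8)))*(1/758759) = (2*(23*(-8)))*(1/758759) = (2*(-184))*(1/758759) = -368*1/758759 = -368/758759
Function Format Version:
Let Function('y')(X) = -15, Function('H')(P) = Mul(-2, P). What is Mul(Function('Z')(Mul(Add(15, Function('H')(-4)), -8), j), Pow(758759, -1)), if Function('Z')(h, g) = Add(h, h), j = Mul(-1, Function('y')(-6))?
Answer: Rational(-368, 758759) ≈ -0.00048500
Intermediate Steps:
j = 15 (j = Mul(-1, -15) = 15)
Function('Z')(h, g) = Mul(2, h)
Mul(Function('Z')(Mul(Add(15, Function('H')(-4)), -8), j), Pow(758759, -1)) = Mul(Mul(2, Mul(Add(15, Mul(-2, -4)), -8)), Pow(758759, -1)) = Mul(Mul(2, Mul(Add(15, 8), -8)), Rational(1, 758759)) = Mul(Mul(2, Mul(23, -8)), Rational(1, 758759)) = Mul(Mul(2, -184), Rational(1, 758759)) = Mul(-368, Rational(1, 758759)) = Rational(-368, 758759)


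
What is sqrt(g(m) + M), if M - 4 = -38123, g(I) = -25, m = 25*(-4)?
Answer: 16*I*sqrt(149) ≈ 195.3*I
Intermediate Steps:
m = -100
M = -38119 (M = 4 - 38123 = -38119)
sqrt(g(m) + M) = sqrt(-25 - 38119) = sqrt(-38144) = 16*I*sqrt(149)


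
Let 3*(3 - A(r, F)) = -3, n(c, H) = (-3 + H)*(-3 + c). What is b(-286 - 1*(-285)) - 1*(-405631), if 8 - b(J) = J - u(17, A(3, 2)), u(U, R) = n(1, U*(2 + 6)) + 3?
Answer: 405377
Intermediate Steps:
A(r, F) = 4 (A(r, F) = 3 - ⅓*(-3) = 3 + 1 = 4)
u(U, R) = 9 - 16*U (u(U, R) = (9 - 3*U*(2 + 6) - 3*1 + (U*(2 + 6))*1) + 3 = (9 - 3*U*8 - 3 + (U*8)*1) + 3 = (9 - 24*U - 3 + (8*U)*1) + 3 = (9 - 24*U - 3 + 8*U) + 3 = (6 - 16*U) + 3 = 9 - 16*U)
b(J) = -255 - J (b(J) = 8 - (J - (9 - 16*17)) = 8 - (J - (9 - 272)) = 8 - (J - 1*(-263)) = 8 - (J + 263) = 8 - (263 + J) = 8 + (-263 - J) = -255 - J)
b(-286 - 1*(-285)) - 1*(-405631) = (-255 - (-286 - 1*(-285))) - 1*(-405631) = (-255 - (-286 + 285)) + 405631 = (-255 - 1*(-1)) + 405631 = (-255 + 1) + 405631 = -254 + 405631 = 405377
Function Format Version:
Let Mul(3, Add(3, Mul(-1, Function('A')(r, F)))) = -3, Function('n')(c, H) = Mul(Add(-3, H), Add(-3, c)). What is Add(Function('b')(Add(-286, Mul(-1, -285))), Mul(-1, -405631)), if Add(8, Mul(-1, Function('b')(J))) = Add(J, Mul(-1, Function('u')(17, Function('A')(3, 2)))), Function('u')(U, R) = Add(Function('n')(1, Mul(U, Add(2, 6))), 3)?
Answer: 405377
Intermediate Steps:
Function('A')(r, F) = 4 (Function('A')(r, F) = Add(3, Mul(Rational(-1, 3), -3)) = Add(3, 1) = 4)
Function('u')(U, R) = Add(9, Mul(-16, U)) (Function('u')(U, R) = Add(Add(9, Mul(-3, Mul(U, Add(2, 6))), Mul(-3, 1), Mul(Mul(U, Add(2, 6)), 1)), 3) = Add(Add(9, Mul(-3, Mul(U, 8)), -3, Mul(Mul(U, 8), 1)), 3) = Add(Add(9, Mul(-3, Mul(8, U)), -3, Mul(Mul(8, U), 1)), 3) = Add(Add(9, Mul(-24, U), -3, Mul(8, U)), 3) = Add(Add(6, Mul(-16, U)), 3) = Add(9, Mul(-16, U)))
Function('b')(J) = Add(-255, Mul(-1, J)) (Function('b')(J) = Add(8, Mul(-1, Add(J, Mul(-1, Add(9, Mul(-16, 17)))))) = Add(8, Mul(-1, Add(J, Mul(-1, Add(9, -272))))) = Add(8, Mul(-1, Add(J, Mul(-1, -263)))) = Add(8, Mul(-1, Add(J, 263))) = Add(8, Mul(-1, Add(263, J))) = Add(8, Add(-263, Mul(-1, J))) = Add(-255, Mul(-1, J)))
Add(Function('b')(Add(-286, Mul(-1, -285))), Mul(-1, -405631)) = Add(Add(-255, Mul(-1, Add(-286, Mul(-1, -285)))), Mul(-1, -405631)) = Add(Add(-255, Mul(-1, Add(-286, 285))), 405631) = Add(Add(-255, Mul(-1, -1)), 405631) = Add(Add(-255, 1), 405631) = Add(-254, 405631) = 405377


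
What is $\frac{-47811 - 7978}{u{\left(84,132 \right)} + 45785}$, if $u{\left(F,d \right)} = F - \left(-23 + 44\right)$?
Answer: $- \frac{55789}{45848} \approx -1.2168$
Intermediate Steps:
$u{\left(F,d \right)} = -21 + F$ ($u{\left(F,d \right)} = F - 21 = -21 + F$)
$\frac{-47811 - 7978}{u{\left(84,132 \right)} + 45785} = \frac{-47811 - 7978}{\left(-21 + 84\right) + 45785} = - \frac{55789}{63 + 45785} = - \frac{55789}{45848}$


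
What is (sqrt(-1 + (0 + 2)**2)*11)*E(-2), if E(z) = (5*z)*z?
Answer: 220*sqrt(3) ≈ 381.05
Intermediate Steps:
E(z) = 5*z**2
(sqrt(-1 + (0 + 2)**2)*11)*E(-2) = (sqrt(-1 + (0 + 2)**2)*11)*(5*(-2)**2) = (sqrt(-1 + 2**2)*11)*(5*4) = (sqrt(-1 + 4)*11)*20 = (sqrt(3)*11)*20 = (11*sqrt(3))*20 = 220*sqrt(3)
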